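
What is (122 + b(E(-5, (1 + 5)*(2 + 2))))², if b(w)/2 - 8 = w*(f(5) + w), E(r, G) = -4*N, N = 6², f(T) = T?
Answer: 1613628900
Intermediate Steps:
N = 36
E(r, G) = -144 (E(r, G) = -4*36 = -144)
b(w) = 16 + 2*w*(5 + w) (b(w) = 16 + 2*(w*(5 + w)) = 16 + 2*w*(5 + w))
(122 + b(E(-5, (1 + 5)*(2 + 2))))² = (122 + (16 + 2*(-144)² + 10*(-144)))² = (122 + (16 + 2*20736 - 1440))² = (122 + (16 + 41472 - 1440))² = (122 + 40048)² = 40170² = 1613628900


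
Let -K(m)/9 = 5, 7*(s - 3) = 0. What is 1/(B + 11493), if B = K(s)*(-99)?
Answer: 1/15948 ≈ 6.2704e-5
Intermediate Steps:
s = 3 (s = 3 + (⅐)*0 = 3 + 0 = 3)
K(m) = -45 (K(m) = -9*5 = -45)
B = 4455 (B = -45*(-99) = 4455)
1/(B + 11493) = 1/(4455 + 11493) = 1/15948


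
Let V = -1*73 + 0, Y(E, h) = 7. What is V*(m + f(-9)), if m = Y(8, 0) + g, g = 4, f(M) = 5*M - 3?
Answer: 2701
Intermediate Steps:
f(M) = -3 + 5*M
m = 11 (m = 7 + 4 = 11)
V = -73 (V = -73 + 0 = -73)
V*(m + f(-9)) = -73*(11 + (-3 + 5*(-9))) = -73*(11 + (-3 - 45)) = -73*(11 - 48) = -73*(-37) = 2701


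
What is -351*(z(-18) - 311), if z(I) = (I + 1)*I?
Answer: 1755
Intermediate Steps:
z(I) = I*(1 + I) (z(I) = (1 + I)*I = I*(1 + I))
-351*(z(-18) - 311) = -351*(-18*(1 - 18) - 311) = -351*(-18*(-17) - 311) = -351*(306 - 311) = -351*(-5) = 1755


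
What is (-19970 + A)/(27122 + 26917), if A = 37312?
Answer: 17342/54039 ≈ 0.32092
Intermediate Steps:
(-19970 + A)/(27122 + 26917) = (-19970 + 37312)/(27122 + 26917) = 17342/54039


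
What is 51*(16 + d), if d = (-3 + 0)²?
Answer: 1275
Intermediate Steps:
d = 9 (d = (-3)² = 9)
51*(16 + d) = 51*(16 + 9) = 51*25 = 1275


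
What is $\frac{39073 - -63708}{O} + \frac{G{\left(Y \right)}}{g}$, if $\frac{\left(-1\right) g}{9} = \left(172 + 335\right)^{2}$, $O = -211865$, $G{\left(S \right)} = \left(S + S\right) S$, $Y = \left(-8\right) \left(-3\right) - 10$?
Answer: $- \frac{237860830501}{490137177465} \approx -0.48529$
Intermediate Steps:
$Y = 14$ ($Y = 24 - 10 = 14$)
$G{\left(S \right)} = 2 S^{2}$ ($G{\left(S \right)} = 2 S S = 2 S^{2}$)
$g = -2313441$ ($g = - 9 \left(172 + 335\right)^{2} = - 9 \cdot 507^{2} = \left(-9\right) 257049 = -2313441$)
$\frac{39073 - -63708}{O} + \frac{G{\left(Y \right)}}{g} = \frac{39073 - -63708}{-211865} + \frac{2 \cdot 14^{2}}{-2313441} = \left(39073 + 63708\right) \left(- \frac{1}{211865}\right) + 2 \cdot 196 \left(- \frac{1}{2313441}\right) = 102781 \left(- \frac{1}{211865}\right) + 392 \left(- \frac{1}{2313441}\right) = - \frac{102781}{211865} - \frac{392}{2313441} = - \frac{237860830501}{490137177465}$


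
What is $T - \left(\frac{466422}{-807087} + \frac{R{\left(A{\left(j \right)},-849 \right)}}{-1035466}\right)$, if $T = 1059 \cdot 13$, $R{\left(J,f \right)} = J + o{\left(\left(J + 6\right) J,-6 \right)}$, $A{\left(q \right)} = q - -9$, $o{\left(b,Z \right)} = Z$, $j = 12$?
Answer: $\frac{3835239448146557}{278570382514} \approx 13768.0$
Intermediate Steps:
$A{\left(q \right)} = 9 + q$ ($A{\left(q \right)} = q + 9 = 9 + q$)
$R{\left(J,f \right)} = -6 + J$ ($R{\left(J,f \right)} = J - 6 = -6 + J$)
$T = 13767$
$T - \left(\frac{466422}{-807087} + \frac{R{\left(A{\left(j \right)},-849 \right)}}{-1035466}\right) = 13767 - \left(\frac{466422}{-807087} + \frac{-6 + \left(9 + 12\right)}{-1035466}\right) = 13767 - \left(466422 \left(- \frac{1}{807087}\right) + \left(-6 + 21\right) \left(- \frac{1}{1035466}\right)\right) = 13767 - \left(- \frac{155474}{269029} + 15 \left(- \frac{1}{1035466}\right)\right) = 13767 - \left(- \frac{155474}{269029} - \frac{15}{1035466}\right) = 13767 - - \frac{160992076319}{278570382514} = 13767 + \frac{160992076319}{278570382514} = \frac{3835239448146557}{278570382514}$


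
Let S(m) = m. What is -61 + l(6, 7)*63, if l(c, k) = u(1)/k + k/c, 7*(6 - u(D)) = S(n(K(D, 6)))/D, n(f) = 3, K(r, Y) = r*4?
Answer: 877/14 ≈ 62.643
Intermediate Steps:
K(r, Y) = 4*r
u(D) = 6 - 3/(7*D)
l(c, k) = 39/(7*k) + k/c (l(c, k) = (6 - 3/7/1)/k + k/c = (6 - 3/7*1)/k + k/c = (6 - 3/7)/k + k/c = 39/(7*k) + k/c)
-61 + l(6, 7)*63 = -61 + ((39/7)/7 + 7/6)*63 = -61 + ((39/7)*(⅐) + 7*(⅙))*63 = -61 + (39/49 + 7/6)*63 = -61 + (577/294)*63 = -61 + 1731/14 = 877/14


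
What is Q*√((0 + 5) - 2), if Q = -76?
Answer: -76*√3 ≈ -131.64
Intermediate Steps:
Q*√((0 + 5) - 2) = -76*√((0 + 5) - 2) = -76*√(5 - 2) = -76*√3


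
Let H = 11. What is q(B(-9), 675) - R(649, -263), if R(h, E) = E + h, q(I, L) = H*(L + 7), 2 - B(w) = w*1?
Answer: 7116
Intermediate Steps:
B(w) = 2 - w
q(I, L) = 77 + 11*L (q(I, L) = 11*(L + 7) = 11*(7 + L) = 77 + 11*L)
q(B(-9), 675) - R(649, -263) = (77 + 11*675) - (-263 + 649) = (77 + 7425) - 1*386 = 7502 - 386 = 7116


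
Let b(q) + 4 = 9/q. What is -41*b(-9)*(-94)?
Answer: -19270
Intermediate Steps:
b(q) = -4 + 9/q
-41*b(-9)*(-94) = -41*(-4 + 9/(-9))*(-94) = -41*(-4 + 9*(-⅑))*(-94) = -41*(-4 - 1)*(-94) = -41*(-5)*(-94) = 205*(-94) = -19270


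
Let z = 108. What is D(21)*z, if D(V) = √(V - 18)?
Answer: 108*√3 ≈ 187.06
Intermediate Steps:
D(V) = √(-18 + V)
D(21)*z = √(-18 + 21)*108 = √3*108 = 108*√3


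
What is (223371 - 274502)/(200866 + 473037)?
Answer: -51131/673903 ≈ -0.075873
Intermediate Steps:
(223371 - 274502)/(200866 + 473037) = -51131/673903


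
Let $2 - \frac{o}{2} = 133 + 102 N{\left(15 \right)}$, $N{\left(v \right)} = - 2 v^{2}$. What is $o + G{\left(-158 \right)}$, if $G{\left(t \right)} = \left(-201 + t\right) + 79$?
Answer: $91258$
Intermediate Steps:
$G{\left(t \right)} = -122 + t$
$o = 91538$ ($o = 4 - 2 \left(133 + 102 \left(- 2 \cdot 15^{2}\right)\right) = 4 - 2 \left(133 + 102 \left(\left(-2\right) 225\right)\right) = 4 - 2 \left(133 + 102 \left(-450\right)\right) = 4 - 2 \left(133 - 45900\right) = 4 - -91534 = 4 + 91534 = 91538$)
$o + G{\left(-158 \right)} = 91538 - 280 = 91258$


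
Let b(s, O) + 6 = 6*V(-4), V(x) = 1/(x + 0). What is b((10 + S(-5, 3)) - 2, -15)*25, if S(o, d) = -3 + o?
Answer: -375/2 ≈ -187.50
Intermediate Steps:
V(x) = 1/x
b(s, O) = -15/2 (b(s, O) = -6 + 6/(-4) = -6 + 6*(-¼) = -6 - 3/2 = -15/2)
b((10 + S(-5, 3)) - 2, -15)*25 = -15/2*25 = -375/2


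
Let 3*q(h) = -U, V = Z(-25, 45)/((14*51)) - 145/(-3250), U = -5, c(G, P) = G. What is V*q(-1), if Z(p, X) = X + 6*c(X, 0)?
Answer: 2684/3315 ≈ 0.80965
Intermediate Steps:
Z(p, X) = 7*X (Z(p, X) = X + 6*X = 7*X)
V = 2684/5525 (V = (7*45)/((14*51)) - 145/(-3250) = 315/714 - 145*(-1/3250) = 315*(1/714) + 29/650 = 15/34 + 29/650 = 2684/5525 ≈ 0.48579)
q(h) = 5/3 (q(h) = (-1*(-5))/3 = (⅓)*5 = 5/3)
V*q(-1) = (2684/5525)*(5/3) = 2684/3315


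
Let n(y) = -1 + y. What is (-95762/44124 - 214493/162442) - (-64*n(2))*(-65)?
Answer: -3730274727652/895948851 ≈ -4163.5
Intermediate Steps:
(-95762/44124 - 214493/162442) - (-64*n(2))*(-65) = (-95762/44124 - 214493/162442) - (-64*(-1 + 2))*(-65) = (-95762*1/44124 - 214493*1/162442) - (-64*1)*(-65) = (-47881/22062 - 214493/162442) - (-64)*(-65) = -3127507492/895948851 - 1*4160 = -3127507492/895948851 - 4160 = -3730274727652/895948851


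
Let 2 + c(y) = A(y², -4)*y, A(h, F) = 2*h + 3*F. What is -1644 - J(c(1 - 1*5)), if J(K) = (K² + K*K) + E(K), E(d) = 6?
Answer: -15098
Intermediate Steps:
c(y) = -2 + y*(-12 + 2*y²) (c(y) = -2 + (2*y² + 3*(-4))*y = -2 + (2*y² - 12)*y = -2 + (-12 + 2*y²)*y = -2 + y*(-12 + 2*y²))
J(K) = 6 + 2*K² (J(K) = (K² + K*K) + 6 = (K² + K²) + 6 = 2*K² + 6 = 6 + 2*K²)
-1644 - J(c(1 - 1*5)) = -1644 - (6 + 2*(-2 + 2*(1 - 1*5)*(-6 + (1 - 1*5)²))²) = -1644 - (6 + 2*(-2 + 2*(1 - 5)*(-6 + (1 - 5)²))²) = -1644 - (6 + 2*(-2 + 2*(-4)*(-6 + (-4)²))²) = -1644 - (6 + 2*(-2 + 2*(-4)*(-6 + 16))²) = -1644 - (6 + 2*(-2 + 2*(-4)*10)²) = -1644 - (6 + 2*(-2 - 80)²) = -1644 - (6 + 2*(-82)²) = -1644 - (6 + 2*6724) = -1644 - (6 + 13448) = -1644 - 1*13454 = -1644 - 13454 = -15098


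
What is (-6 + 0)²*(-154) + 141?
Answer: -5403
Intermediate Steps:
(-6 + 0)²*(-154) + 141 = (-6)²*(-154) + 141 = 36*(-154) + 141 = -5544 + 141 = -5403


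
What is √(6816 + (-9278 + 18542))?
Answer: 4*√1005 ≈ 126.81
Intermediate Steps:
√(6816 + (-9278 + 18542)) = √(6816 + 9264) = √16080 = 4*√1005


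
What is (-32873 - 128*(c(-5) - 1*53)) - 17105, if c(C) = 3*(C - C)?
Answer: -43194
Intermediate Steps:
c(C) = 0 (c(C) = 3*0 = 0)
(-32873 - 128*(c(-5) - 1*53)) - 17105 = (-32873 - 128*(0 - 1*53)) - 17105 = (-32873 - 128*(0 - 53)) - 17105 = (-32873 - 128*(-53)) - 17105 = (-32873 + 6784) - 17105 = -26089 - 17105 = -43194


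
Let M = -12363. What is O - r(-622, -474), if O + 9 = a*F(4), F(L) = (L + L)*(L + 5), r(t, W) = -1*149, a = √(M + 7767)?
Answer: 140 + 144*I*√1149 ≈ 140.0 + 4881.2*I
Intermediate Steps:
a = 2*I*√1149 (a = √(-12363 + 7767) = √(-4596) = 2*I*√1149 ≈ 67.794*I)
r(t, W) = -149
F(L) = 2*L*(5 + L) (F(L) = (2*L)*(5 + L) = 2*L*(5 + L))
O = -9 + 144*I*√1149 (O = -9 + (2*I*√1149)*(2*4*(5 + 4)) = -9 + (2*I*√1149)*(2*4*9) = -9 + (2*I*√1149)*72 = -9 + 144*I*√1149 ≈ -9.0 + 4881.2*I)
O - r(-622, -474) = (-9 + 144*I*√1149) - 1*(-149) = (-9 + 144*I*√1149) + 149 = 140 + 144*I*√1149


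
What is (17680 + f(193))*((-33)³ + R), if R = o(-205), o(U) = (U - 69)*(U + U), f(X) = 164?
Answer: 1363335132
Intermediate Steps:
o(U) = 2*U*(-69 + U) (o(U) = (-69 + U)*(2*U) = 2*U*(-69 + U))
R = 112340 (R = 2*(-205)*(-69 - 205) = 2*(-205)*(-274) = 112340)
(17680 + f(193))*((-33)³ + R) = (17680 + 164)*((-33)³ + 112340) = 17844*(-35937 + 112340) = 17844*76403 = 1363335132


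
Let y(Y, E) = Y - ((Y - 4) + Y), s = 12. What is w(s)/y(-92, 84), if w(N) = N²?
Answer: 3/2 ≈ 1.5000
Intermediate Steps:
y(Y, E) = 4 - Y (y(Y, E) = Y - ((-4 + Y) + Y) = Y - (-4 + 2*Y) = Y + (4 - 2*Y) = 4 - Y)
w(s)/y(-92, 84) = 12²/(4 - 1*(-92)) = 144/(4 + 92) = 144/96 = 144*(1/96) = 3/2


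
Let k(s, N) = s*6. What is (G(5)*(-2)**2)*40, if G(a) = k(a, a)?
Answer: 4800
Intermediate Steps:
k(s, N) = 6*s
G(a) = 6*a
(G(5)*(-2)**2)*40 = ((6*5)*(-2)**2)*40 = (30*4)*40 = 120*40 = 4800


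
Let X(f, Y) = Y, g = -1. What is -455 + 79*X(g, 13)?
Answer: 572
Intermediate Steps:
-455 + 79*X(g, 13) = -455 + 79*13 = -455 + 1027 = 572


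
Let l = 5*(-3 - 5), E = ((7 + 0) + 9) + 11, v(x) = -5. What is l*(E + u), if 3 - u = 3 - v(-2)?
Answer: -880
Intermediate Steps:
E = 27 (E = (7 + 9) + 11 = 16 + 11 = 27)
l = -40 (l = 5*(-8) = -40)
u = -5 (u = 3 - (3 - 1*(-5)) = 3 - (3 + 5) = 3 - 1*8 = 3 - 8 = -5)
l*(E + u) = -40*(27 - 5) = -40*22 = -880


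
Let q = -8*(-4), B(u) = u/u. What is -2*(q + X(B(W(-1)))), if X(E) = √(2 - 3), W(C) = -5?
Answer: -64 - 2*I ≈ -64.0 - 2.0*I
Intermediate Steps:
B(u) = 1
q = 32
X(E) = I (X(E) = √(-1) = I)
-2*(q + X(B(W(-1)))) = -2*(32 + I) = -64 - 2*I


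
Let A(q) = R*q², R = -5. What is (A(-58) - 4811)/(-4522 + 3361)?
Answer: 21631/1161 ≈ 18.631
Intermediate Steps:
A(q) = -5*q²
(A(-58) - 4811)/(-4522 + 3361) = (-5*(-58)² - 4811)/(-4522 + 3361) = (-5*3364 - 4811)/(-1161) = (-16820 - 4811)*(-1/1161) = -21631*(-1/1161) = 21631/1161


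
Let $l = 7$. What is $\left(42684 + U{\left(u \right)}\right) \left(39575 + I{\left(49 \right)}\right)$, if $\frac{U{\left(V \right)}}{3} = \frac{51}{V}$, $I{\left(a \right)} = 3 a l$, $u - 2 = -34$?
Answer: $\frac{13863575985}{8} \approx 1.7329 \cdot 10^{9}$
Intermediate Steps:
$u = -32$ ($u = 2 - 34 = -32$)
$I{\left(a \right)} = 21 a$ ($I{\left(a \right)} = 3 a 7 = 21 a$)
$U{\left(V \right)} = \frac{153}{V}$ ($U{\left(V \right)} = 3 \frac{51}{V} = \frac{153}{V}$)
$\left(42684 + U{\left(u \right)}\right) \left(39575 + I{\left(49 \right)}\right) = \left(42684 + \frac{153}{-32}\right) \left(39575 + 21 \cdot 49\right) = \left(42684 + 153 \left(- \frac{1}{32}\right)\right) \left(39575 + 1029\right) = \left(42684 - \frac{153}{32}\right) 40604 = \frac{1365735}{32} \cdot 40604 = \frac{13863575985}{8}$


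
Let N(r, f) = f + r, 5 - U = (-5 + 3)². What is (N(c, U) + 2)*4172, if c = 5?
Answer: 33376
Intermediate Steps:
U = 1 (U = 5 - (-5 + 3)² = 5 - 1*(-2)² = 5 - 1*4 = 5 - 4 = 1)
(N(c, U) + 2)*4172 = ((1 + 5) + 2)*4172 = (6 + 2)*4172 = 8*4172 = 33376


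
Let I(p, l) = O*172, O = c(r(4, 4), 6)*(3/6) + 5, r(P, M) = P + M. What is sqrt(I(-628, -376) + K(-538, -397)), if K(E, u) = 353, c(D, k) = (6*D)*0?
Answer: sqrt(1213) ≈ 34.828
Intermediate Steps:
r(P, M) = M + P
c(D, k) = 0
O = 5 (O = 0*(3/6) + 5 = 0*(3*(1/6)) + 5 = 0*(1/2) + 5 = 0 + 5 = 5)
I(p, l) = 860 (I(p, l) = 5*172 = 860)
sqrt(I(-628, -376) + K(-538, -397)) = sqrt(860 + 353) = sqrt(1213)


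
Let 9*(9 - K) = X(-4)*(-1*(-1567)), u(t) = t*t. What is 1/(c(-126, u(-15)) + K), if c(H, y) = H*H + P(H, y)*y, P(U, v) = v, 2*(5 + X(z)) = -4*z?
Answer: 3/197963 ≈ 1.5154e-5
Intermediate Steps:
X(z) = -5 - 2*z (X(z) = -5 + (-4*z)/2 = -5 - 2*z)
u(t) = t**2
K = -1540/3 (K = 9 - (-5 - 2*(-4))*(-1*(-1567))/9 = 9 - (-5 + 8)*1567/9 = 9 - 1567/3 = -1540/3 ≈ -513.33)
c(H, y) = H**2 + y**2 (c(H, y) = H*H + y*y = H**2 + y**2)
1/(c(-126, u(-15)) + K) = 1/(((-126)**2 + ((-15)**2)**2) - 1540/3) = 1/((15876 + 225**2) - 1540/3) = 1/((15876 + 50625) - 1540/3) = 1/(66501 - 1540/3) = 1/(197963/3) = 3/197963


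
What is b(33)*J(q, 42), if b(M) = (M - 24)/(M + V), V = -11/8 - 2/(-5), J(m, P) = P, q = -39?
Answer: 720/61 ≈ 11.803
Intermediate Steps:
V = -39/40 (V = -11*1/8 - 2*(-1/5) = -11/8 + 2/5 = -39/40 ≈ -0.97500)
b(M) = (-24 + M)/(-39/40 + M) (b(M) = (M - 24)/(M - 39/40) = (-24 + M)/(-39/40 + M))
b(33)*J(q, 42) = (40*(-24 + 33)/(-39 + 40*33))*42 = (40*9/(-39 + 1320))*42 = (40*9/1281)*42 = (40*(1/1281)*9)*42 = (120/427)*42 = 720/61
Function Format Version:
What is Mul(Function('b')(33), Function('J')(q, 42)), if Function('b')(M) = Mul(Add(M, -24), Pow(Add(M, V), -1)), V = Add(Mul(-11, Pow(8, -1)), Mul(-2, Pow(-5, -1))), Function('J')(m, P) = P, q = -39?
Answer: Rational(720, 61) ≈ 11.803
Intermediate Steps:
V = Rational(-39, 40) (V = Add(Mul(-11, Rational(1, 8)), Mul(-2, Rational(-1, 5))) = Add(Rational(-11, 8), Rational(2, 5)) = Rational(-39, 40) ≈ -0.97500)
Function('b')(M) = Mul(Pow(Add(Rational(-39, 40), M), -1), Add(-24, M)) (Function('b')(M) = Mul(Add(M, -24), Pow(Add(M, Rational(-39, 40)), -1)) = Mul(Add(-24, M), Pow(Add(Rational(-39, 40), M), -1)) = Mul(Pow(Add(Rational(-39, 40), M), -1), Add(-24, M)))
Mul(Function('b')(33), Function('J')(q, 42)) = Mul(Mul(40, Pow(Add(-39, Mul(40, 33)), -1), Add(-24, 33)), 42) = Mul(Mul(40, Pow(Add(-39, 1320), -1), 9), 42) = Mul(Mul(40, Pow(1281, -1), 9), 42) = Mul(Mul(40, Rational(1, 1281), 9), 42) = Mul(Rational(120, 427), 42) = Rational(720, 61)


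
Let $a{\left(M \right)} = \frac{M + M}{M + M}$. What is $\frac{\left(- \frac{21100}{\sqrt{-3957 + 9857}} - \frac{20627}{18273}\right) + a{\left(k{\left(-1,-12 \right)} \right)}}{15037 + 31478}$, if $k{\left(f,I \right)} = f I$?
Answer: $- \frac{2354}{849968595} - \frac{422 \sqrt{59}}{548877} \approx -0.0059084$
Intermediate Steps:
$k{\left(f,I \right)} = I f$
$a{\left(M \right)} = 1$ ($a{\left(M \right)} = \frac{2 M}{2 M} = 2 M \frac{1}{2 M} = 1$)
$\frac{\left(- \frac{21100}{\sqrt{-3957 + 9857}} - \frac{20627}{18273}\right) + a{\left(k{\left(-1,-12 \right)} \right)}}{15037 + 31478} = \frac{\left(- \frac{21100}{\sqrt{-3957 + 9857}} - \frac{20627}{18273}\right) + 1}{15037 + 31478} = \frac{\left(- \frac{21100}{\sqrt{5900}} - \frac{20627}{18273}\right) + 1}{46515} = \left(\left(- \frac{21100}{10 \sqrt{59}} - \frac{20627}{18273}\right) + 1\right) \frac{1}{46515} = \left(\left(- 21100 \frac{\sqrt{59}}{590} - \frac{20627}{18273}\right) + 1\right) \frac{1}{46515} = \left(\left(- \frac{2110 \sqrt{59}}{59} - \frac{20627}{18273}\right) + 1\right) \frac{1}{46515} = \left(\left(- \frac{20627}{18273} - \frac{2110 \sqrt{59}}{59}\right) + 1\right) \frac{1}{46515} = \left(- \frac{2354}{18273} - \frac{2110 \sqrt{59}}{59}\right) \frac{1}{46515} = - \frac{2354}{849968595} - \frac{422 \sqrt{59}}{548877}$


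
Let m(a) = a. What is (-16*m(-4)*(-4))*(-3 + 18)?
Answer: -3840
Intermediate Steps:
(-16*m(-4)*(-4))*(-3 + 18) = (-(-64)*(-4))*(-3 + 18) = -16*16*15 = -256*15 = -3840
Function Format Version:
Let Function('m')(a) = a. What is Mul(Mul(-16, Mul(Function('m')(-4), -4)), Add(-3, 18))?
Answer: -3840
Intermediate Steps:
Mul(Mul(-16, Mul(Function('m')(-4), -4)), Add(-3, 18)) = Mul(Mul(-16, Mul(-4, -4)), Add(-3, 18)) = Mul(Mul(-16, 16), 15) = Mul(-256, 15) = -3840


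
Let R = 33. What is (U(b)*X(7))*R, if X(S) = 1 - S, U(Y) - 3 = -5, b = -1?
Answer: 396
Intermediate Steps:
U(Y) = -2 (U(Y) = 3 - 5 = -2)
(U(b)*X(7))*R = -2*(1 - 1*7)*33 = -2*(1 - 7)*33 = -2*(-6)*33 = 12*33 = 396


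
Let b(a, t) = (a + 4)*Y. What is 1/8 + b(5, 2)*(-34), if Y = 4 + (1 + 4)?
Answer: -22031/8 ≈ -2753.9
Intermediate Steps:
Y = 9 (Y = 4 + 5 = 9)
b(a, t) = 36 + 9*a (b(a, t) = (a + 4)*9 = (4 + a)*9 = 36 + 9*a)
1/8 + b(5, 2)*(-34) = 1/8 + (36 + 9*5)*(-34) = ⅛ + (36 + 45)*(-34) = ⅛ + 81*(-34) = ⅛ - 2754 = -22031/8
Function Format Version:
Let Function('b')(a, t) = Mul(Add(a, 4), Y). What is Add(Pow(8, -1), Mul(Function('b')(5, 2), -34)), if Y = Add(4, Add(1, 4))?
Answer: Rational(-22031, 8) ≈ -2753.9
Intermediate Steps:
Y = 9 (Y = Add(4, 5) = 9)
Function('b')(a, t) = Add(36, Mul(9, a)) (Function('b')(a, t) = Mul(Add(a, 4), 9) = Mul(Add(4, a), 9) = Add(36, Mul(9, a)))
Add(Pow(8, -1), Mul(Function('b')(5, 2), -34)) = Add(Pow(8, -1), Mul(Add(36, Mul(9, 5)), -34)) = Add(Rational(1, 8), Mul(Add(36, 45), -34)) = Add(Rational(1, 8), Mul(81, -34)) = Add(Rational(1, 8), -2754) = Rational(-22031, 8)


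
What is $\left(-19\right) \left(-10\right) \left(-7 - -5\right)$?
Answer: $-380$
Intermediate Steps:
$\left(-19\right) \left(-10\right) \left(-7 - -5\right) = 190 \left(-7 + 5\right) = 190 \left(-2\right) = -380$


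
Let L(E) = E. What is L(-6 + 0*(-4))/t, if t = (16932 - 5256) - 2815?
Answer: -6/8861 ≈ -0.00067712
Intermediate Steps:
t = 8861 (t = 11676 - 2815 = 8861)
L(-6 + 0*(-4))/t = (-6 + 0*(-4))/8861 = (-6 + 0)*(1/8861) = -6*1/8861 = -6/8861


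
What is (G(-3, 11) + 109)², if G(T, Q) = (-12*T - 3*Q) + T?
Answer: 11881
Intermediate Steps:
G(T, Q) = -11*T - 3*Q
(G(-3, 11) + 109)² = ((-11*(-3) - 3*11) + 109)² = ((33 - 33) + 109)² = (0 + 109)² = 109² = 11881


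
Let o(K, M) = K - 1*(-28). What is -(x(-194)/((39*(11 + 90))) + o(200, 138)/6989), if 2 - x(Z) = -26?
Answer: -1093784/27529671 ≈ -0.039731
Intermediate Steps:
o(K, M) = 28 + K (o(K, M) = K + 28 = 28 + K)
x(Z) = 28 (x(Z) = 2 - 1*(-26) = 2 + 26 = 28)
-(x(-194)/((39*(11 + 90))) + o(200, 138)/6989) = -(28/((39*(11 + 90))) + (28 + 200)/6989) = -(28/((39*101)) + 228*(1/6989)) = -(28/3939 + 228/6989) = -1*1093784/27529671 = -1093784/27529671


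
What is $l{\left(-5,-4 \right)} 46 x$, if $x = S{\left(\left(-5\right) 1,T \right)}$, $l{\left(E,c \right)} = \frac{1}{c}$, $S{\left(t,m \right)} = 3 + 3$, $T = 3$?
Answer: $-69$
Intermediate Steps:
$S{\left(t,m \right)} = 6$
$x = 6$
$l{\left(-5,-4 \right)} 46 x = \frac{1}{-4} \cdot 46 \cdot 6 = \left(- \frac{1}{4}\right) 46 \cdot 6 = \left(- \frac{23}{2}\right) 6 = -69$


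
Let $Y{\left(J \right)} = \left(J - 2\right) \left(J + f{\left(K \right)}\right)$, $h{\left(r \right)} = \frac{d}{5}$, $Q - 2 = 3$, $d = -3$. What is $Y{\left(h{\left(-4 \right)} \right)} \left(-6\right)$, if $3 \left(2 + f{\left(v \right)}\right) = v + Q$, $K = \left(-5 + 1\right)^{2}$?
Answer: $\frac{1716}{25} \approx 68.64$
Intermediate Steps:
$Q = 5$ ($Q = 2 + 3 = 5$)
$K = 16$ ($K = \left(-4\right)^{2} = 16$)
$h{\left(r \right)} = - \frac{3}{5}$
$f{\left(v \right)} = - \frac{1}{3} + \frac{v}{3}$ ($f{\left(v \right)} = -2 + \frac{v + 5}{3} = -2 + \frac{5 + v}{3} = -2 + \left(\frac{5}{3} + \frac{v}{3}\right) = - \frac{1}{3} + \frac{v}{3}$)
$Y{\left(J \right)} = \left(-2 + J\right) \left(5 + J\right)$ ($Y{\left(J \right)} = \left(J - 2\right) \left(J + \left(- \frac{1}{3} + \frac{1}{3} \cdot 16\right)\right) = \left(-2 + J\right) \left(J + \left(- \frac{1}{3} + \frac{16}{3}\right)\right) = \left(-2 + J\right) \left(J + 5\right) = \left(-2 + J\right) \left(5 + J\right)$)
$Y{\left(h{\left(-4 \right)} \right)} \left(-6\right) = \left(-10 + \left(- \frac{3}{5}\right)^{2} + 3 \left(- \frac{3}{5}\right)\right) \left(-6\right) = \left(-10 + \frac{9}{25} - \frac{9}{5}\right) \left(-6\right) = \left(- \frac{286}{25}\right) \left(-6\right) = \frac{1716}{25}$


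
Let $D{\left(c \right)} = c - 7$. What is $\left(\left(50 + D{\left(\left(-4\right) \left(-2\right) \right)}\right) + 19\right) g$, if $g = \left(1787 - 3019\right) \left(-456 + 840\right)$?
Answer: $-33116160$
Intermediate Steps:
$g = -473088$ ($g = \left(-1232\right) 384 = -473088$)
$D{\left(c \right)} = -7 + c$
$\left(\left(50 + D{\left(\left(-4\right) \left(-2\right) \right)}\right) + 19\right) g = \left(\left(50 - -1\right) + 19\right) \left(-473088\right) = \left(\left(50 + \left(-7 + 8\right)\right) + 19\right) \left(-473088\right) = \left(\left(50 + 1\right) + 19\right) \left(-473088\right) = \left(51 + 19\right) \left(-473088\right) = 70 \left(-473088\right) = -33116160$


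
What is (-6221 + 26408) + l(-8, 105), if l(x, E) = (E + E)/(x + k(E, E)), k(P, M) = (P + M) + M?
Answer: 6197619/307 ≈ 20188.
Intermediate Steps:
k(P, M) = P + 2*M (k(P, M) = (M + P) + M = P + 2*M)
l(x, E) = 2*E/(x + 3*E) (l(x, E) = (E + E)/(x + (E + 2*E)) = (2*E)/(x + 3*E) = 2*E/(x + 3*E))
(-6221 + 26408) + l(-8, 105) = (-6221 + 26408) + 2*105/(-8 + 3*105) = 20187 + 2*105/(-8 + 315) = 20187 + 2*105/307 = 20187 + 2*105*(1/307) = 20187 + 210/307 = 6197619/307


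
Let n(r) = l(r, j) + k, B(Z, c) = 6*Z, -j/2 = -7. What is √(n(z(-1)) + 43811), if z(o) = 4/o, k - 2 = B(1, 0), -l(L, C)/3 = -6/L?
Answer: √175258/2 ≈ 209.32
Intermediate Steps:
j = 14 (j = -2*(-7) = 14)
l(L, C) = 18/L (l(L, C) = -(-18)/L = 18/L)
k = 8 (k = 2 + 6*1 = 2 + 6 = 8)
n(r) = 8 + 18/r (n(r) = 18/r + 8 = 8 + 18/r)
√(n(z(-1)) + 43811) = √((8 + 18/((4/(-1)))) + 43811) = √((8 + 18/((4*(-1)))) + 43811) = √((8 + 18/(-4)) + 43811) = √((8 + 18*(-¼)) + 43811) = √((8 - 9/2) + 43811) = √(7/2 + 43811) = √(87629/2) = √175258/2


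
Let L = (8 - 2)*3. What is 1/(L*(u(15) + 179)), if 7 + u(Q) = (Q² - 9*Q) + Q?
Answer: 1/4986 ≈ 0.00020056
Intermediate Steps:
u(Q) = -7 + Q² - 8*Q (u(Q) = -7 + ((Q² - 9*Q) + Q) = -7 + (Q² - 8*Q) = -7 + Q² - 8*Q)
L = 18 (L = 6*3 = 18)
1/(L*(u(15) + 179)) = 1/(18*((-7 + 15² - 8*15) + 179)) = 1/(18*((-7 + 225 - 120) + 179)) = 1/(18*(98 + 179)) = 1/(18*277) = 1/4986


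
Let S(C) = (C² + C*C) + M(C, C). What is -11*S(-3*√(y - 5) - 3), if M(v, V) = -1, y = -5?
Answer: 1793 - 396*I*√10 ≈ 1793.0 - 1252.3*I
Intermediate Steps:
S(C) = -1 + 2*C² (S(C) = (C² + C*C) - 1 = (C² + C²) - 1 = 2*C² - 1 = -1 + 2*C²)
-11*S(-3*√(y - 5) - 3) = -11*(-1 + 2*(-3*√(-5 - 5) - 3)²) = -11*(-1 + 2*(-3*I*√10 - 3)²) = -11*(-1 + 2*(-3 - 3*I*√10)²) = 11 - 22*(-3 - 3*I*√10)²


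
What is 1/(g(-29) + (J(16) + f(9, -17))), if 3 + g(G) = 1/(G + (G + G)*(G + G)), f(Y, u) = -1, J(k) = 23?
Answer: 3335/63366 ≈ 0.052631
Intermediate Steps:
g(G) = -3 + 1/(G + 4*G²) (g(G) = -3 + 1/(G + (G + G)*(G + G)) = -3 + 1/(G + (2*G)*(2*G)) = -3 + 1/(G + 4*G²))
1/(g(-29) + (J(16) + f(9, -17))) = 1/((1 - 12*(-29)² - 3*(-29))/((-29)*(1 + 4*(-29))) + (23 - 1)) = 1/(-(1 - 12*841 + 87)/(29*(1 - 116)) + 22) = 1/(-1/29*(1 - 10092 + 87)/(-115) + 22) = 1/(-1/29*(-1/115)*(-10004) + 22) = 1/(-10004/3335 + 22) = 1/(63366/3335) = 3335/63366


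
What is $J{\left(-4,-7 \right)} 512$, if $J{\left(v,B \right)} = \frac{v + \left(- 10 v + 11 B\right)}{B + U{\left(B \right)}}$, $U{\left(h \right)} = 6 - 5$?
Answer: $\frac{10496}{3} \approx 3498.7$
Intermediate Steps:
$U{\left(h \right)} = 1$ ($U{\left(h \right)} = 6 - 5 = 1$)
$J{\left(v,B \right)} = \frac{- 9 v + 11 B}{1 + B}$ ($J{\left(v,B \right)} = \frac{v + \left(- 10 v + 11 B\right)}{B + 1} = \frac{- 9 v + 11 B}{1 + B}$)
$J{\left(-4,-7 \right)} 512 = \frac{\left(-9\right) \left(-4\right) + 11 \left(-7\right)}{1 - 7} \cdot 512 = \frac{36 - 77}{-6} \cdot 512 = \left(- \frac{1}{6}\right) \left(-41\right) 512 = \frac{41}{6} \cdot 512 = \frac{10496}{3}$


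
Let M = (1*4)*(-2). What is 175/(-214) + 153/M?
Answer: -17071/856 ≈ -19.943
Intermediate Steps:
M = -8 (M = 4*(-2) = -8)
175/(-214) + 153/M = 175/(-214) + 153/(-8) = 175*(-1/214) + 153*(-⅛) = -175/214 - 153/8 = -17071/856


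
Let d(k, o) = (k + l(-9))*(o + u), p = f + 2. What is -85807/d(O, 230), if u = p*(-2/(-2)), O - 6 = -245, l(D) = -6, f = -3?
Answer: 85807/56105 ≈ 1.5294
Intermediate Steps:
p = -1 (p = -3 + 2 = -1)
O = -239 (O = 6 - 245 = -239)
u = -1 (u = -(-2)/(-2) = -(-2)*(-1)/2 = -1*1 = -1)
d(k, o) = (-1 + o)*(-6 + k) (d(k, o) = (k - 6)*(o - 1) = (-6 + k)*(-1 + o) = (-1 + o)*(-6 + k))
-85807/d(O, 230) = -85807/(6 - 1*(-239) - 6*230 - 239*230) = -85807/(6 + 239 - 1380 - 54970) = -85807/(-56105) = -85807*(-1/56105) = 85807/56105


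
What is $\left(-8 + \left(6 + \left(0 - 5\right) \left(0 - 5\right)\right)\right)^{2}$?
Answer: $529$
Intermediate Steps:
$\left(-8 + \left(6 + \left(0 - 5\right) \left(0 - 5\right)\right)\right)^{2} = \left(-8 + \left(6 - -25\right)\right)^{2} = \left(-8 + \left(6 + 25\right)\right)^{2} = \left(-8 + 31\right)^{2} = 23^{2} = 529$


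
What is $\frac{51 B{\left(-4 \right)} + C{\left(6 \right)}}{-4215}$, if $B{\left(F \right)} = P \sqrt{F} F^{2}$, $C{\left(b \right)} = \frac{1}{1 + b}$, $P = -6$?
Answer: $- \frac{1}{29505} + \frac{3264 i}{1405} \approx -3.3893 \cdot 10^{-5} + 2.3231 i$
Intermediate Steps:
$B{\left(F \right)} = - 6 F^{\frac{5}{2}}$ ($B{\left(F \right)} = - 6 \sqrt{F} F^{2} = - 6 F^{\frac{5}{2}}$)
$\frac{51 B{\left(-4 \right)} + C{\left(6 \right)}}{-4215} = \frac{51 \left(- 6 \left(-4\right)^{\frac{5}{2}}\right) + \frac{1}{1 + 6}}{-4215} = \left(51 \left(- 6 \cdot 32 i\right) + \frac{1}{7}\right) \left(- \frac{1}{4215}\right) = \left(51 \left(- 192 i\right) + \frac{1}{7}\right) \left(- \frac{1}{4215}\right) = \left(- 9792 i + \frac{1}{7}\right) \left(- \frac{1}{4215}\right) = \left(\frac{1}{7} - 9792 i\right) \left(- \frac{1}{4215}\right) = - \frac{1}{29505} + \frac{3264 i}{1405}$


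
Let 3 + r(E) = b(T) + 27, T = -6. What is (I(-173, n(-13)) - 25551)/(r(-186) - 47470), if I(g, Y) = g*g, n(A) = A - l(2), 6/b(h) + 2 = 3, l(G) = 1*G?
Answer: -2189/23720 ≈ -0.092285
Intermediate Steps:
l(G) = G
b(h) = 6 (b(h) = 6/(-2 + 3) = 6/1 = 6*1 = 6)
n(A) = -2 + A (n(A) = A - 1*2 = A - 2 = -2 + A)
r(E) = 30 (r(E) = -3 + (6 + 27) = -3 + 33 = 30)
I(g, Y) = g²
(I(-173, n(-13)) - 25551)/(r(-186) - 47470) = ((-173)² - 25551)/(30 - 47470) = (29929 - 25551)/(-47440) = 4378*(-1/47440) = -2189/23720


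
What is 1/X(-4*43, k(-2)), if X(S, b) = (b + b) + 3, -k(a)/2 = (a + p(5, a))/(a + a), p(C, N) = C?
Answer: ⅙ ≈ 0.16667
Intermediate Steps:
k(a) = -(5 + a)/a (k(a) = -2*(a + 5)/(a + a) = -2*(5 + a)/(2*a) = -2*(5 + a)*1/(2*a) = -(5 + a)/a)
X(S, b) = 3 + 2*b (X(S, b) = 2*b + 3 = 3 + 2*b)
1/X(-4*43, k(-2)) = 1/(3 + 2*((-5 - 1*(-2))/(-2))) = 1/(3 + 2*(-(-5 + 2)/2)) = 1/(3 + 2*(-½*(-3))) = 1/(3 + 2*(3/2)) = 1/(3 + 3) = 1/6 = ⅙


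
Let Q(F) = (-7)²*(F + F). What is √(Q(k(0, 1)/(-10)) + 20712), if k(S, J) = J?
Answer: √517555/5 ≈ 143.88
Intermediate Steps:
Q(F) = 98*F (Q(F) = 49*(2*F) = 98*F)
√(Q(k(0, 1)/(-10)) + 20712) = √(98*(1/(-10)) + 20712) = √(98*(1*(-⅒)) + 20712) = √(98*(-⅒) + 20712) = √(-49/5 + 20712) = √(103511/5) = √517555/5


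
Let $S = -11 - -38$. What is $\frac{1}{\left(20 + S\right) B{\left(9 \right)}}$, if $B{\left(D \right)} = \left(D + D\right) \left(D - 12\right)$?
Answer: $- \frac{1}{2538} \approx -0.00039401$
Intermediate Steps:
$B{\left(D \right)} = 2 D \left(-12 + D\right)$
$S = 27$ ($S = -11 + 38 = 27$)
$\frac{1}{\left(20 + S\right) B{\left(9 \right)}} = \frac{1}{\left(20 + 27\right) 2 \cdot 9 \left(-12 + 9\right)} = \frac{1}{47 \cdot 2 \cdot 9 \left(-3\right)} = \frac{1}{47 \left(-54\right)} = \frac{1}{-2538} = - \frac{1}{2538}$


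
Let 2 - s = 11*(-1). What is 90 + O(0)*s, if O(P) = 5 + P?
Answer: 155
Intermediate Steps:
s = 13 (s = 2 - 11*(-1) = 2 - 1*(-11) = 2 + 11 = 13)
90 + O(0)*s = 90 + (5 + 0)*13 = 90 + 5*13 = 90 + 65 = 155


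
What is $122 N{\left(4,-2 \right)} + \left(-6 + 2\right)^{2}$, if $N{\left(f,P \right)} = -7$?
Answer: $-838$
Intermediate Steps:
$122 N{\left(4,-2 \right)} + \left(-6 + 2\right)^{2} = 122 \left(-7\right) + \left(-6 + 2\right)^{2} = -854 + \left(-4\right)^{2} = -854 + 16 = -838$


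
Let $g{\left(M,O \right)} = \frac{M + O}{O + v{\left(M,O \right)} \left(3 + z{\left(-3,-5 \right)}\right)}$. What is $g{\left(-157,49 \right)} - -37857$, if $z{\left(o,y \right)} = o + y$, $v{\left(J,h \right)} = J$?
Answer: $\frac{5262105}{139} \approx 37857.0$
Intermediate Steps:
$g{\left(M,O \right)} = \frac{M + O}{O - 5 M}$ ($g{\left(M,O \right)} = \frac{M + O}{O + M \left(3 - 8\right)} = \frac{M + O}{O + M \left(-5\right)} = \frac{M + O}{O - 5 M}$)
$g{\left(-157,49 \right)} - -37857 = \frac{\left(-1\right) \left(-157\right) - 49}{\left(-1\right) 49 + 5 \left(-157\right)} - -37857 = \frac{157 - 49}{-49 - 785} + 37857 = \frac{1}{-834} \cdot 108 + 37857 = \left(- \frac{1}{834}\right) 108 + 37857 = - \frac{18}{139} + 37857 = \frac{5262105}{139}$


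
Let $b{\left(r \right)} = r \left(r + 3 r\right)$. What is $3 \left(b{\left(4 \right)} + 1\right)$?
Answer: $195$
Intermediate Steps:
$b{\left(r \right)} = 4 r^{2}$ ($b{\left(r \right)} = r 4 r = 4 r^{2}$)
$3 \left(b{\left(4 \right)} + 1\right) = 3 \left(4 \cdot 4^{2} + 1\right) = 3 \left(4 \cdot 16 + 1\right) = 3 \left(64 + 1\right) = 3 \cdot 65 = 195$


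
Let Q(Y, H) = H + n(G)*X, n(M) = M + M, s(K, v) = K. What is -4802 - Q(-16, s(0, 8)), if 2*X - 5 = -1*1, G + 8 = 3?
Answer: -4782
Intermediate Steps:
G = -5 (G = -8 + 3 = -5)
n(M) = 2*M
X = 2 (X = 5/2 + (-1*1)/2 = 5/2 + (½)*(-1) = 5/2 - ½ = 2)
Q(Y, H) = -20 + H (Q(Y, H) = H + (2*(-5))*2 = H - 10*2 = H - 20 = -20 + H)
-4802 - Q(-16, s(0, 8)) = -4802 - (-20 + 0) = -4802 - 1*(-20) = -4802 + 20 = -4782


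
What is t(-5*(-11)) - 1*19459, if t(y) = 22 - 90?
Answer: -19527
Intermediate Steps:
t(y) = -68
t(-5*(-11)) - 1*19459 = -68 - 1*19459 = -68 - 19459 = -19527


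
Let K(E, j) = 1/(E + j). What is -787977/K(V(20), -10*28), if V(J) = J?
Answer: 204874020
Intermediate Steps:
-787977/K(V(20), -10*28) = -787977/(1/(20 - 10*28)) = -787977/(1/(20 - 280)) = -787977/(1/(-260)) = -787977/(-1/260) = -787977*(-260) = 204874020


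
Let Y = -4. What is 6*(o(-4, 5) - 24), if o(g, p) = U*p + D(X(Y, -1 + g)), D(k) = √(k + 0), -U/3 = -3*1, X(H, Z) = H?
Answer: 126 + 12*I ≈ 126.0 + 12.0*I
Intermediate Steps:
U = 9 (U = -(-9) = -3*(-3) = 9)
D(k) = √k
o(g, p) = 2*I + 9*p (o(g, p) = 9*p + √(-4) = 9*p + 2*I = 2*I + 9*p)
6*(o(-4, 5) - 24) = 6*((2*I + 9*5) - 24) = 6*((2*I + 45) - 24) = 6*((45 + 2*I) - 24) = 6*(21 + 2*I) = 126 + 12*I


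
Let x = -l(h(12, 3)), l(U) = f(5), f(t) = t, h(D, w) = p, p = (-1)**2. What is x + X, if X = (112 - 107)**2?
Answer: 20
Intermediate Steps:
p = 1
h(D, w) = 1
X = 25 (X = 5**2 = 25)
l(U) = 5
x = -5 (x = -1*5 = -5)
x + X = -5 + 25 = 20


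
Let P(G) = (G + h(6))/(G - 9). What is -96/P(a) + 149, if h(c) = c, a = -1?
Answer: 341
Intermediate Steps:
P(G) = (6 + G)/(-9 + G) (P(G) = (G + 6)/(G - 9) = (6 + G)/(-9 + G))
-96/P(a) + 149 = -96*(-9 - 1)/(6 - 1) + 149 = -96/(5/(-10)) + 149 = -96/((-1/10*5)) + 149 = -96/(-1/2) + 149 = -96*(-2) + 149 = 192 + 149 = 341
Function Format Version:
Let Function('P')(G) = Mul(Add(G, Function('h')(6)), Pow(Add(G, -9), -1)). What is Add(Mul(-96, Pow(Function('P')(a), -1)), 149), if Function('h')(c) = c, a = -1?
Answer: 341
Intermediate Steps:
Function('P')(G) = Mul(Pow(Add(-9, G), -1), Add(6, G)) (Function('P')(G) = Mul(Add(G, 6), Pow(Add(G, -9), -1)) = Mul(Add(6, G), Pow(Add(-9, G), -1)) = Mul(Pow(Add(-9, G), -1), Add(6, G)))
Add(Mul(-96, Pow(Function('P')(a), -1)), 149) = Add(Mul(-96, Pow(Mul(Pow(Add(-9, -1), -1), Add(6, -1)), -1)), 149) = Add(Mul(-96, Pow(Mul(Pow(-10, -1), 5), -1)), 149) = Add(Mul(-96, Pow(Mul(Rational(-1, 10), 5), -1)), 149) = Add(Mul(-96, Pow(Rational(-1, 2), -1)), 149) = Add(Mul(-96, -2), 149) = Add(192, 149) = 341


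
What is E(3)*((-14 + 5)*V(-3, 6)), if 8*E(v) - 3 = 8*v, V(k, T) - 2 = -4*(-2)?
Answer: -1215/4 ≈ -303.75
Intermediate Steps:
V(k, T) = 10 (V(k, T) = 2 - 4*(-2) = 2 + 8 = 10)
E(v) = 3/8 + v (E(v) = 3/8 + (8*v)/8 = 3/8 + v)
E(3)*((-14 + 5)*V(-3, 6)) = (3/8 + 3)*((-14 + 5)*10) = 27*(-9*10)/8 = (27/8)*(-90) = -1215/4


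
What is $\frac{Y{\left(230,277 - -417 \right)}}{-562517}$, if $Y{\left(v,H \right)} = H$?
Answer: $- \frac{694}{562517} \approx -0.0012337$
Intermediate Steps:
$\frac{Y{\left(230,277 - -417 \right)}}{-562517} = \frac{277 - -417}{-562517} = \left(277 + 417\right) \left(- \frac{1}{562517}\right) = 694 \left(- \frac{1}{562517}\right) = - \frac{694}{562517}$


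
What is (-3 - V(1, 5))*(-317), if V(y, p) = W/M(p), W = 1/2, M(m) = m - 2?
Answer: 6023/6 ≈ 1003.8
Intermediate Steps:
M(m) = -2 + m
W = ½ ≈ 0.50000
V(y, p) = 1/(2*(-2 + p))
(-3 - V(1, 5))*(-317) = (-3 - 1/(2*(-2 + 5)))*(-317) = (-3 - 1/(2*3))*(-317) = (-3 - 1*⅙)*(-317) = (-3 - ⅙)*(-317) = -19/6*(-317) = 6023/6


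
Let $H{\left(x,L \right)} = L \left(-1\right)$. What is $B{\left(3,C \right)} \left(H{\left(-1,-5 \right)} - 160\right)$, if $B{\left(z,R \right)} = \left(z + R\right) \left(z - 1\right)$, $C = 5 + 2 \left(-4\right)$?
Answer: $0$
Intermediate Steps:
$H{\left(x,L \right)} = - L$
$C = -3$ ($C = 5 - 8 = -3$)
$B{\left(z,R \right)} = \left(-1 + z\right) \left(R + z\right)$ ($B{\left(z,R \right)} = \left(R + z\right) \left(-1 + z\right) = \left(-1 + z\right) \left(R + z\right)$)
$B{\left(3,C \right)} \left(H{\left(-1,-5 \right)} - 160\right) = \left(3^{2} - -3 - 3 - 9\right) \left(\left(-1\right) \left(-5\right) - 160\right) = \left(9 + 3 - 3 - 9\right) \left(5 - 160\right) = 0 \left(-155\right) = 0$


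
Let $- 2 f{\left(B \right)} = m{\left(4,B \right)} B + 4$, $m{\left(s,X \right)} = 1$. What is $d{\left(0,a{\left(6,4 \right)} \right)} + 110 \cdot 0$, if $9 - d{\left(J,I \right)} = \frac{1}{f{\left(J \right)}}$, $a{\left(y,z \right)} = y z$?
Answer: $\frac{19}{2} \approx 9.5$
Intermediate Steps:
$f{\left(B \right)} = -2 - \frac{B}{2}$ ($f{\left(B \right)} = - \frac{1 B + 4}{2} = - \frac{B + 4}{2} = - \frac{4 + B}{2} = -2 - \frac{B}{2}$)
$d{\left(J,I \right)} = 9 - \frac{1}{-2 - \frac{J}{2}}$
$d{\left(0,a{\left(6,4 \right)} \right)} + 110 \cdot 0 = \frac{38 + 9 \cdot 0}{4 + 0} + 110 \cdot 0 = \frac{38 + 0}{4} + 0 = \frac{1}{4} \cdot 38 + 0 = \frac{19}{2} + 0 = \frac{19}{2}$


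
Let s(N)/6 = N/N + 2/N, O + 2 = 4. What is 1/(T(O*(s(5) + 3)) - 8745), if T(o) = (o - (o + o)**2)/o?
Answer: -5/44176 ≈ -0.00011318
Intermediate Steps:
O = 2 (O = -2 + 4 = 2)
s(N) = 6 + 12/N (s(N) = 6*(N/N + 2/N) = 6*(1 + 2/N) = 6 + 12/N)
T(o) = (o - 4*o**2)/o (T(o) = (o - (2*o)**2)/o = (o - 4*o**2)/o)
1/(T(O*(s(5) + 3)) - 8745) = 1/((1 - 8*((6 + 12/5) + 3)) - 8745) = 1/((1 - 8*(42/5 + 3)) - 8745) = 1/((1 - 8*57/5) - 8745) = 1/((1 - 4*114/5) - 8745) = 1/((1 - 456/5) - 8745) = 1/(-451/5 - 8745) = 1/(-44176/5) = -5/44176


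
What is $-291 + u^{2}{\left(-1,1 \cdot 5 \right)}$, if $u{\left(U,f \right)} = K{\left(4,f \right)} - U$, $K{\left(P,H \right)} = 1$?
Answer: $-287$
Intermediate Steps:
$u{\left(U,f \right)} = 1 - U$
$-291 + u^{2}{\left(-1,1 \cdot 5 \right)} = -291 + \left(1 - -1\right)^{2} = -291 + \left(1 + 1\right)^{2} = -291 + 2^{2} = -291 + 4 = -287$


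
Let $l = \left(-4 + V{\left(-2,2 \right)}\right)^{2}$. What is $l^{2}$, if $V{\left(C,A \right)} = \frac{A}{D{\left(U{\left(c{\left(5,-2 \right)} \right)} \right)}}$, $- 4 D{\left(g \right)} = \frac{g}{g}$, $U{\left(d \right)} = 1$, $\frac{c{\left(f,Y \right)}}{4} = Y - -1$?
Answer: $20736$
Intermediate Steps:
$c{\left(f,Y \right)} = 4 + 4 Y$ ($c{\left(f,Y \right)} = 4 \left(Y - -1\right) = 4 \left(Y + 1\right) = 4 \left(1 + Y\right) = 4 + 4 Y$)
$D{\left(g \right)} = - \frac{1}{4}$ ($D{\left(g \right)} = - \frac{g \frac{1}{g}}{4} = \left(- \frac{1}{4}\right) 1 = - \frac{1}{4}$)
$V{\left(C,A \right)} = - 4 A$ ($V{\left(C,A \right)} = \frac{A}{- \frac{1}{4}} = A \left(-4\right) = - 4 A$)
$l = 144$ ($l = \left(-4 - 8\right)^{2} = \left(-12\right)^{2} = 144$)
$l^{2} = 144^{2} = 20736$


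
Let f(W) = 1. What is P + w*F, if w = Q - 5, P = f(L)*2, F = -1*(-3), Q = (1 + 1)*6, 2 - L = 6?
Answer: 23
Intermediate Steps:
L = -4 (L = 2 - 1*6 = 2 - 6 = -4)
Q = 12 (Q = 2*6 = 12)
F = 3
P = 2 (P = 1*2 = 2)
w = 7 (w = 12 - 5 = 7)
P + w*F = 2 + 7*3 = 2 + 21 = 23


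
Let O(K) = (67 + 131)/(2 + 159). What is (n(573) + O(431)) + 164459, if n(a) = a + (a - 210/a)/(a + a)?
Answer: 5815895239153/35240646 ≈ 1.6503e+5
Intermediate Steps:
O(K) = 198/161
n(a) = a + (a - 210/a)/(2*a) (n(a) = a + (a - 210/a)/((2*a)) = a + (a - 210/a)*(1/(2*a)) = a + (a - 210/a)/(2*a))
(n(573) + O(431)) + 164459 = ((½ + 573 - 105/573²) + 198/161) + 164459 = ((½ + 573 - 105*1/328329) + 198/161) + 164459 = ((½ + 573 - 35/109443) + 198/161) + 164459 = (125531051/218886 + 198/161) + 164459 = 20253838639/35240646 + 164459 = 5815895239153/35240646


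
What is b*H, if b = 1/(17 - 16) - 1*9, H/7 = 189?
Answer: -10584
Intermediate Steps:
H = 1323 (H = 7*189 = 1323)
b = -8 (b = 1/1 - 9 = 1 - 9 = -8)
b*H = -8*1323 = -10584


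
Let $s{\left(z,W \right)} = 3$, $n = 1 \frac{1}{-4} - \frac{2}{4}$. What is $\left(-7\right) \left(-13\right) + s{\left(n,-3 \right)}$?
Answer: $94$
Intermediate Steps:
$n = - \frac{3}{4}$ ($n = 1 \left(- \frac{1}{4}\right) - \frac{1}{2} = - \frac{1}{4} - \frac{1}{2} = - \frac{3}{4} \approx -0.75$)
$\left(-7\right) \left(-13\right) + s{\left(n,-3 \right)} = \left(-7\right) \left(-13\right) + 3 = 91 + 3 = 94$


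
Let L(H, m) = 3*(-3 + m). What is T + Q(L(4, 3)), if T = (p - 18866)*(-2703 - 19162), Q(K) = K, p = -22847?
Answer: 912054745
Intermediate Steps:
L(H, m) = -9 + 3*m
T = 912054745 (T = (-22847 - 18866)*(-2703 - 19162) = -41713*(-21865) = 912054745)
T + Q(L(4, 3)) = 912054745 + (-9 + 3*3) = 912054745 + (-9 + 9) = 912054745 + 0 = 912054745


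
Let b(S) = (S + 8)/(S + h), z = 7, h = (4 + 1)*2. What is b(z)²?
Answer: 225/289 ≈ 0.77855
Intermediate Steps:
h = 10 (h = 5*2 = 10)
b(S) = (8 + S)/(10 + S) (b(S) = (S + 8)/(S + 10) = (8 + S)/(10 + S))
b(z)² = ((8 + 7)/(10 + 7))² = (15/17)² = 225/289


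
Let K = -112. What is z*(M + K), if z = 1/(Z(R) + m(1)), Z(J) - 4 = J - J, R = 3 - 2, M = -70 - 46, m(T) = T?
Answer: -228/5 ≈ -45.600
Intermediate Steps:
M = -116
R = 1
Z(J) = 4 (Z(J) = 4 + (J - J) = 4 + 0 = 4)
z = 1/5 (z = 1/(4 + 1) = 1/5 ≈ 0.20000)
z*(M + K) = (-116 - 112)/5 = (1/5)*(-228) = -228/5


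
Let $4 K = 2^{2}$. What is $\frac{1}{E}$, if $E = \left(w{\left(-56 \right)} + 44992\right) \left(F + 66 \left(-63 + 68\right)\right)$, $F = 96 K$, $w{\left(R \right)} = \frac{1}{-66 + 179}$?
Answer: $\frac{113}{2165825322} \approx 5.2174 \cdot 10^{-8}$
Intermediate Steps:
$K = 1$ ($K = \frac{2^{2}}{4} = \frac{1}{4} \cdot 4 = 1$)
$w{\left(R \right)} = \frac{1}{113}$
$F = 96$ ($F = 96 \cdot 1 = 96$)
$E = \frac{2165825322}{113}$ ($E = \left(\frac{1}{113} + 44992\right) \left(96 + 66 \left(-63 + 68\right)\right) = \frac{5084097 \left(96 + 66 \cdot 5\right)}{113} = \frac{5084097 \left(96 + 330\right)}{113} = \frac{5084097}{113} \cdot 426 = \frac{2165825322}{113} \approx 1.9167 \cdot 10^{7}$)
$\frac{1}{E} = \frac{1}{\frac{2165825322}{113}} = \frac{113}{2165825322}$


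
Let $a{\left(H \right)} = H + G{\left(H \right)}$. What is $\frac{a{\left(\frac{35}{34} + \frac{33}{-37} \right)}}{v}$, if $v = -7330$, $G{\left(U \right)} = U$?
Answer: $- \frac{173}{4610570} \approx -3.7522 \cdot 10^{-5}$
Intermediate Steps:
$a{\left(H \right)} = 2 H$ ($a{\left(H \right)} = H + H = 2 H$)
$\frac{a{\left(\frac{35}{34} + \frac{33}{-37} \right)}}{v} = \frac{2 \left(\frac{35}{34} + \frac{33}{-37}\right)}{-7330} = 2 \left(35 \cdot \frac{1}{34} + 33 \left(- \frac{1}{37}\right)\right) \left(- \frac{1}{7330}\right) = 2 \left(\frac{35}{34} - \frac{33}{37}\right) \left(- \frac{1}{7330}\right) = 2 \cdot \frac{173}{1258} \left(- \frac{1}{7330}\right) = \frac{173}{629} \left(- \frac{1}{7330}\right) = - \frac{173}{4610570}$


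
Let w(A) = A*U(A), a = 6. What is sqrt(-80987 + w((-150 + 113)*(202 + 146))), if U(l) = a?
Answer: I*sqrt(158243) ≈ 397.8*I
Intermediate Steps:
U(l) = 6
w(A) = 6*A (w(A) = A*6 = 6*A)
sqrt(-80987 + w((-150 + 113)*(202 + 146))) = sqrt(-80987 + 6*((-150 + 113)*(202 + 146))) = sqrt(-80987 + 6*(-37*348)) = sqrt(-80987 + 6*(-12876)) = sqrt(-80987 - 77256) = sqrt(-158243) = I*sqrt(158243)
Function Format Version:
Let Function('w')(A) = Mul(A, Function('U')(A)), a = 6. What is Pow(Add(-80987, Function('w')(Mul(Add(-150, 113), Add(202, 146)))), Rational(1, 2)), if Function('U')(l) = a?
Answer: Mul(I, Pow(158243, Rational(1, 2))) ≈ Mul(397.80, I)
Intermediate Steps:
Function('U')(l) = 6
Function('w')(A) = Mul(6, A) (Function('w')(A) = Mul(A, 6) = Mul(6, A))
Pow(Add(-80987, Function('w')(Mul(Add(-150, 113), Add(202, 146)))), Rational(1, 2)) = Pow(Add(-80987, Mul(6, Mul(Add(-150, 113), Add(202, 146)))), Rational(1, 2)) = Pow(Add(-80987, Mul(6, Mul(-37, 348))), Rational(1, 2)) = Pow(Add(-80987, Mul(6, -12876)), Rational(1, 2)) = Pow(Add(-80987, -77256), Rational(1, 2)) = Pow(-158243, Rational(1, 2)) = Mul(I, Pow(158243, Rational(1, 2)))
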